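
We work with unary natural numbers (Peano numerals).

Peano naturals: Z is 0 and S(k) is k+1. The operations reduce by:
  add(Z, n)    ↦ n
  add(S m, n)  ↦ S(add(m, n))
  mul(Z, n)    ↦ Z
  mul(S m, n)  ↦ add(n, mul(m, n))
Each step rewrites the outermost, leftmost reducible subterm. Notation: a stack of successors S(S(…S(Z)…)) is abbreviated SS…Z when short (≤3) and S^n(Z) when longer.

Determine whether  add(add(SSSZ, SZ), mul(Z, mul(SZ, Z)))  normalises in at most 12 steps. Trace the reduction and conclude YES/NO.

Answer: YES — reaches normal form S^4(Z) in 10 ≤ 12 steps

Reduction:
  start: add(add(SSSZ, SZ), mul(Z, mul(SZ, Z)))
  →1  add(S(add(SSZ, SZ)), mul(Z, mul(SZ, Z)))
  →2  S(add(add(SSZ, SZ), mul(Z, mul(SZ, Z))))
  →3  S(add(S(add(SZ, SZ)), mul(Z, mul(SZ, Z))))
  →4  S(S(add(add(SZ, SZ), mul(Z, mul(SZ, Z)))))
  →5  S(S(add(S(add(Z, SZ)), mul(Z, mul(SZ, Z)))))
  →6  S(S(S(add(add(Z, SZ), mul(Z, mul(SZ, Z))))))
  →7  S(S(S(add(SZ, mul(Z, mul(SZ, Z))))))
  →8  S(S(S(S(add(Z, mul(Z, mul(SZ, Z)))))))
  →9  S(S(S(S(mul(Z, mul(SZ, Z))))))
  →10  S^4(Z)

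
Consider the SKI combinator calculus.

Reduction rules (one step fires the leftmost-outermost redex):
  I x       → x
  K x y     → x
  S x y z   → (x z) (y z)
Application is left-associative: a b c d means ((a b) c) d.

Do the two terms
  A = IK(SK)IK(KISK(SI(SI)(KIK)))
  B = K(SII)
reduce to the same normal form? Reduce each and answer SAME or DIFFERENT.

Answer: SAME — A ⇓ K(SII), B ⇓ K(SII)

Reduction:
Term A:
  start: IK(SK)IK(KISK(SI(SI)(KIK)))
  step 1: K(SK)IK(KISK(SI(SI)(KIK)))
  step 2: SKK(KISK(SI(SI)(KIK)))
  step 3: K(KISK(SI(SI)(KIK)))(K(KISK(SI(SI)(KIK))))
  step 4: KISK(SI(SI)(KIK))
  step 5: IK(SI(SI)(KIK))
  step 6: K(SI(SI)(KIK))
  step 7: K(I(KIK)(SI(KIK)))
  step 8: K(KIK(SI(KIK)))
  step 9: K(I(SI(KIK)))
  step 10: K(SI(KIK))
  step 11: K(SII)

Term B:
  start: K(SII)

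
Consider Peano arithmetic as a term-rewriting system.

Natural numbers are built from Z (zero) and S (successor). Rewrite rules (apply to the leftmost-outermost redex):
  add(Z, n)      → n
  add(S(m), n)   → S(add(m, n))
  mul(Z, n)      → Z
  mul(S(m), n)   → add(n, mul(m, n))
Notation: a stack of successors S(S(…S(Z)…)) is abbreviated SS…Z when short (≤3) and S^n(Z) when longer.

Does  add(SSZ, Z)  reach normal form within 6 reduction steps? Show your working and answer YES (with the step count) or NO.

  start: add(SSZ, Z)
  →1  S(add(SZ, Z))
  →2  S(S(add(Z, Z)))
  →3  SSZ

Answer: YES — reaches normal form SSZ in 3 ≤ 6 steps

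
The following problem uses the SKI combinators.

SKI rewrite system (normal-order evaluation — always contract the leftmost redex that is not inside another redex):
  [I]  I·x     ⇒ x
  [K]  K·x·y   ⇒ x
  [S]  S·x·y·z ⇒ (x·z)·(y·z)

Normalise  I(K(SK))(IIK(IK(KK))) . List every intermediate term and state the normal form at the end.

  start: I(K(SK))(IIK(IK(KK)))
  →1  K(SK)(IIK(IK(KK)))
  →2  SK

Answer: normal form = SK  (in 2 steps)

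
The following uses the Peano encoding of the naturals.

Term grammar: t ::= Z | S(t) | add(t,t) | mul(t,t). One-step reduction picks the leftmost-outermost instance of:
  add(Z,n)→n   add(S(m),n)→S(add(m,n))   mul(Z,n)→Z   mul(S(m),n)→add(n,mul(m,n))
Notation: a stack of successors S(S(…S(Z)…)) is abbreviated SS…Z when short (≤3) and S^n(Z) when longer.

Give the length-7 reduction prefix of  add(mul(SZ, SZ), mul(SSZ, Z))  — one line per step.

  start: add(mul(SZ, SZ), mul(SSZ, Z))
  →1  add(add(SZ, mul(Z, SZ)), mul(SSZ, Z))
  →2  add(S(add(Z, mul(Z, SZ))), mul(SSZ, Z))
  →3  S(add(add(Z, mul(Z, SZ)), mul(SSZ, Z)))
  →4  S(add(mul(Z, SZ), mul(SSZ, Z)))
  →5  S(add(Z, mul(SSZ, Z)))
  →6  S(mul(SSZ, Z))
  →7  S(add(Z, mul(SZ, Z)))

Answer: after 7 steps: S(add(Z, mul(SZ, Z)))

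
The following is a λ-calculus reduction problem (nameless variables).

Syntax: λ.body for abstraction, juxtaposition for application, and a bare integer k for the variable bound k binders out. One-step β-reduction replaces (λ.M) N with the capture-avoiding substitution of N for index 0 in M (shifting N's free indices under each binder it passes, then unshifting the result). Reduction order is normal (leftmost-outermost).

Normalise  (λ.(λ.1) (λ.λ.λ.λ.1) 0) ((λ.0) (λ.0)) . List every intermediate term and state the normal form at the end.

Answer: normal form = λ.0  (in 5 steps)

Working:
  start: (λ.(λ.1) (λ.λ.λ.λ.1) 0) ((λ.0) (λ.0))
  [1] (λ.(λ.0) (λ.0)) (λ.λ.λ.λ.1) ((λ.0) (λ.0))
  [2] (λ.0) (λ.0) ((λ.0) (λ.0))
  [3] (λ.0) ((λ.0) (λ.0))
  [4] (λ.0) (λ.0)
  [5] λ.0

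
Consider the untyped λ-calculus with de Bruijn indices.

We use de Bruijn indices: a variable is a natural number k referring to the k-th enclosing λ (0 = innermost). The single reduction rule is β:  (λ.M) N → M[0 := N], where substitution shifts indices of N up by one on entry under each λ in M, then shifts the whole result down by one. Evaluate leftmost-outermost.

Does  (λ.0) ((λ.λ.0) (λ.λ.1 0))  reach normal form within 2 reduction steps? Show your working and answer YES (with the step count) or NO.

Answer: YES — reaches normal form λ.0 in 2 ≤ 2 steps

Derivation:
  start: (λ.0) ((λ.λ.0) (λ.λ.1 0))
  step 1: (λ.λ.0) (λ.λ.1 0)
  step 2: λ.0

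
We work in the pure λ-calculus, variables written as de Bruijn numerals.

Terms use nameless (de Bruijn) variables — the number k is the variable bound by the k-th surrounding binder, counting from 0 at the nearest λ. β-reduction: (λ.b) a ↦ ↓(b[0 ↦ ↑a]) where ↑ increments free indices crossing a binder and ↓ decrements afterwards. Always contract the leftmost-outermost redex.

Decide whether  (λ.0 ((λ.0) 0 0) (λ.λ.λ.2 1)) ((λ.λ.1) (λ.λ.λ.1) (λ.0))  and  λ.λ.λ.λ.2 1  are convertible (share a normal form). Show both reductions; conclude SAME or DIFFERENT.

Term A:
  start: (λ.0 ((λ.0) 0 0) (λ.λ.λ.2 1)) ((λ.λ.1) (λ.λ.λ.1) (λ.0))
  step 1: (λ.λ.1) (λ.λ.λ.1) (λ.0) ((λ.0) ((λ.λ.1) (λ.λ.λ.1) (λ.0)) ((λ.λ.1) (λ.λ.λ.1) (λ.0))) (λ.λ.λ.2 1)
  step 2: (λ.λ.λ.λ.1) (λ.0) ((λ.0) ((λ.λ.1) (λ.λ.λ.1) (λ.0)) ((λ.λ.1) (λ.λ.λ.1) (λ.0))) (λ.λ.λ.2 1)
  step 3: (λ.λ.λ.1) ((λ.0) ((λ.λ.1) (λ.λ.λ.1) (λ.0)) ((λ.λ.1) (λ.λ.λ.1) (λ.0))) (λ.λ.λ.2 1)
  step 4: (λ.λ.1) (λ.λ.λ.2 1)
  step 5: λ.λ.λ.λ.2 1

Term B:
  start: λ.λ.λ.λ.2 1

Answer: SAME — A ⇓ λ.λ.λ.λ.2 1, B ⇓ λ.λ.λ.λ.2 1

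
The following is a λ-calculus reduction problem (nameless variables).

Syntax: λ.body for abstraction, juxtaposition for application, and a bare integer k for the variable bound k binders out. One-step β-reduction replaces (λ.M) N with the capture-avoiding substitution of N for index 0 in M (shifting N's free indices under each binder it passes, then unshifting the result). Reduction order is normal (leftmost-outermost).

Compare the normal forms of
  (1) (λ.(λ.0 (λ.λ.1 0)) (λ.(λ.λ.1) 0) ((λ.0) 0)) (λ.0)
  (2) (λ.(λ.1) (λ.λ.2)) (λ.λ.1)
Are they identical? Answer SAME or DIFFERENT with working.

Answer: DIFFERENT — A ⇓ λ.λ.1 0, B ⇓ λ.λ.1

Reduction:
Term A:
  start: (λ.(λ.0 (λ.λ.1 0)) (λ.(λ.λ.1) 0) ((λ.0) 0)) (λ.0)
  →1  (λ.0 (λ.λ.1 0)) (λ.(λ.λ.1) 0) ((λ.0) (λ.0))
  →2  (λ.(λ.λ.1) 0) (λ.λ.1 0) ((λ.0) (λ.0))
  →3  (λ.λ.1) (λ.λ.1 0) ((λ.0) (λ.0))
  →4  (λ.λ.λ.1 0) ((λ.0) (λ.0))
  →5  λ.λ.1 0

Term B:
  start: (λ.(λ.1) (λ.λ.2)) (λ.λ.1)
  →1  (λ.λ.λ.1) (λ.λ.λ.λ.1)
  →2  λ.λ.1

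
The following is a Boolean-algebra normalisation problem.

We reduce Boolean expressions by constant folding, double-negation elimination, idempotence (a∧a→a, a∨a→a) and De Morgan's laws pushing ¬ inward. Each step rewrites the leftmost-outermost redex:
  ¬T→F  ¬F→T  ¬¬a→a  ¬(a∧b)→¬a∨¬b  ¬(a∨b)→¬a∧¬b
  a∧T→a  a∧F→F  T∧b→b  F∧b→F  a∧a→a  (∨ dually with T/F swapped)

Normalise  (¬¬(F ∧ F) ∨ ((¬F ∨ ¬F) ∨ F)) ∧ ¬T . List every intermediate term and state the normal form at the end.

Answer: normal form = F  (in 8 steps)

Working:
  start: (¬¬(F ∧ F) ∨ ((¬F ∨ ¬F) ∨ F)) ∧ ¬T
  step 1: ((F ∧ F) ∨ ((¬F ∨ ¬F) ∨ F)) ∧ ¬T
  step 2: (F ∨ ((¬F ∨ ¬F) ∨ F)) ∧ ¬T
  step 3: ((¬F ∨ ¬F) ∨ F) ∧ ¬T
  step 4: (¬F ∨ ¬F) ∧ ¬T
  step 5: ¬F ∧ ¬T
  step 6: T ∧ ¬T
  step 7: ¬T
  step 8: F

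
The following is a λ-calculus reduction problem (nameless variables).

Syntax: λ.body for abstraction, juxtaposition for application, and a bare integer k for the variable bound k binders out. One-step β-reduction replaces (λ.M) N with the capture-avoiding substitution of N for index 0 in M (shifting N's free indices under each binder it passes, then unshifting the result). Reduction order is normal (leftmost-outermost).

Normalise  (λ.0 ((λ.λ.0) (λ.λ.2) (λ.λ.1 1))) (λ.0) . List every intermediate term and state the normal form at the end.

  start: (λ.0 ((λ.λ.0) (λ.λ.2) (λ.λ.1 1))) (λ.0)
  step 1: (λ.0) ((λ.λ.0) (λ.λ.λ.0) (λ.λ.1 1))
  step 2: (λ.λ.0) (λ.λ.λ.0) (λ.λ.1 1)
  step 3: (λ.0) (λ.λ.1 1)
  step 4: λ.λ.1 1

Answer: normal form = λ.λ.1 1  (in 4 steps)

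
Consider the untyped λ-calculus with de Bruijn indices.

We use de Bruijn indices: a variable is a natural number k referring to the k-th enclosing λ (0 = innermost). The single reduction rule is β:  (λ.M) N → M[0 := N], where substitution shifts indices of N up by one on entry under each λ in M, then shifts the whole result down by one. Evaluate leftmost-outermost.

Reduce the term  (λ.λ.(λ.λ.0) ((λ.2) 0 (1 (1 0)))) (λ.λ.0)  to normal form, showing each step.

Answer: normal form = λ.λ.0  (in 2 steps)

Working:
  start: (λ.λ.(λ.λ.0) ((λ.2) 0 (1 (1 0)))) (λ.λ.0)
  [1] λ.(λ.λ.0) ((λ.λ.λ.0) 0 ((λ.λ.0) ((λ.λ.0) 0)))
  [2] λ.λ.0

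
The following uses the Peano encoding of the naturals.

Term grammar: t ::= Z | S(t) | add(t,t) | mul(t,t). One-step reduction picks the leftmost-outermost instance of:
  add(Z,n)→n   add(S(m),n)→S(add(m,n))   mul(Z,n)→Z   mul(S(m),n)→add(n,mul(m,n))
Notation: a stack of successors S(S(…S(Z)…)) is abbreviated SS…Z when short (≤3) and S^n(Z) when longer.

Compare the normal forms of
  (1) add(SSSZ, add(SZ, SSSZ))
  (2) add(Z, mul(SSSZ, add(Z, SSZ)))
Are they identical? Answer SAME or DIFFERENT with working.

Term A:
  start: add(SSSZ, add(SZ, SSSZ))
  →1  S(add(SSZ, add(SZ, SSSZ)))
  →2  S(S(add(SZ, add(SZ, SSSZ))))
  →3  S(S(S(add(Z, add(SZ, SSSZ)))))
  →4  S(S(S(add(SZ, SSSZ))))
  →5  S(S(S(S(add(Z, SSSZ)))))
  →6  S^7(Z)

Term B:
  start: add(Z, mul(SSSZ, add(Z, SSZ)))
  →1  mul(SSSZ, add(Z, SSZ))
  →2  add(add(Z, SSZ), mul(SSZ, add(Z, SSZ)))
  →3  add(SSZ, mul(SSZ, add(Z, SSZ)))
  →4  S(add(SZ, mul(SSZ, add(Z, SSZ))))
  →5  S(S(add(Z, mul(SSZ, add(Z, SSZ)))))
  →6  S(S(mul(SSZ, add(Z, SSZ))))
  →7  S(S(add(add(Z, SSZ), mul(SZ, add(Z, SSZ)))))
  →8  S(S(add(SSZ, mul(SZ, add(Z, SSZ)))))
  →9  S(S(S(add(SZ, mul(SZ, add(Z, SSZ))))))
  →10  S(S(S(S(add(Z, mul(SZ, add(Z, SSZ)))))))
  →11  S(S(S(S(mul(SZ, add(Z, SSZ))))))
  →12  S(S(S(S(add(add(Z, SSZ), mul(Z, add(Z, SSZ)))))))
  →13  S(S(S(S(add(SSZ, mul(Z, add(Z, SSZ)))))))
  →14  S(S(S(S(S(add(SZ, mul(Z, add(Z, SSZ))))))))
  →15  S(S(S(S(S(S(add(Z, mul(Z, add(Z, SSZ)))))))))
  →16  S(S(S(S(S(S(mul(Z, add(Z, SSZ))))))))
  →17  S^6(Z)

Answer: DIFFERENT — A ⇓ S^7(Z), B ⇓ S^6(Z)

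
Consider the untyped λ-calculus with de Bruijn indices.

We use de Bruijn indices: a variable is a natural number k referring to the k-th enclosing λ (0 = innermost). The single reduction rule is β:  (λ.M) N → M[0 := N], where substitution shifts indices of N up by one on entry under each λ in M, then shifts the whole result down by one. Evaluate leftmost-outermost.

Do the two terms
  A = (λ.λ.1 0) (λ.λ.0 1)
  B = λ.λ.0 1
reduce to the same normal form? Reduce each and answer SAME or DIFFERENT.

Answer: SAME — A ⇓ λ.λ.0 1, B ⇓ λ.λ.0 1

Reduction:
Term A:
  start: (λ.λ.1 0) (λ.λ.0 1)
  [1] λ.(λ.λ.0 1) 0
  [2] λ.λ.0 1

Term B:
  start: λ.λ.0 1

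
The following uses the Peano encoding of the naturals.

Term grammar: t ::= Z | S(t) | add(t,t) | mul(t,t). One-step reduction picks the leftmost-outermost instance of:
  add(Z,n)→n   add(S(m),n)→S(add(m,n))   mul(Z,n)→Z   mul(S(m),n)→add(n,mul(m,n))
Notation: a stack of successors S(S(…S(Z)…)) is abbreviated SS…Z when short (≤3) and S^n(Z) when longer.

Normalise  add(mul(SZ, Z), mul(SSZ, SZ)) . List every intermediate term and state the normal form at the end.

Answer: normal form = SSZ  (in 11 steps)

Reduction:
  start: add(mul(SZ, Z), mul(SSZ, SZ))
  [1] add(add(Z, mul(Z, Z)), mul(SSZ, SZ))
  [2] add(mul(Z, Z), mul(SSZ, SZ))
  [3] add(Z, mul(SSZ, SZ))
  [4] mul(SSZ, SZ)
  [5] add(SZ, mul(SZ, SZ))
  [6] S(add(Z, mul(SZ, SZ)))
  [7] S(mul(SZ, SZ))
  [8] S(add(SZ, mul(Z, SZ)))
  [9] S(S(add(Z, mul(Z, SZ))))
  [10] S(S(mul(Z, SZ)))
  [11] SSZ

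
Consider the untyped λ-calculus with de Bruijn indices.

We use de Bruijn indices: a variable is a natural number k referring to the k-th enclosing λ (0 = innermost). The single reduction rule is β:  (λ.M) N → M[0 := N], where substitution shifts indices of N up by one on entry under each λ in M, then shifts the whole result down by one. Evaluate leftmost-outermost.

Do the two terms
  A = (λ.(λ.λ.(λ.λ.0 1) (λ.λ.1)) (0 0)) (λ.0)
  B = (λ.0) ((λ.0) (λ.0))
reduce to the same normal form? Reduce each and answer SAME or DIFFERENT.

Answer: DIFFERENT — A ⇓ λ.λ.0 (λ.λ.1), B ⇓ λ.0

Derivation:
Term A:
  start: (λ.(λ.λ.(λ.λ.0 1) (λ.λ.1)) (0 0)) (λ.0)
  [1] (λ.λ.(λ.λ.0 1) (λ.λ.1)) ((λ.0) (λ.0))
  [2] λ.(λ.λ.0 1) (λ.λ.1)
  [3] λ.λ.0 (λ.λ.1)

Term B:
  start: (λ.0) ((λ.0) (λ.0))
  [1] (λ.0) (λ.0)
  [2] λ.0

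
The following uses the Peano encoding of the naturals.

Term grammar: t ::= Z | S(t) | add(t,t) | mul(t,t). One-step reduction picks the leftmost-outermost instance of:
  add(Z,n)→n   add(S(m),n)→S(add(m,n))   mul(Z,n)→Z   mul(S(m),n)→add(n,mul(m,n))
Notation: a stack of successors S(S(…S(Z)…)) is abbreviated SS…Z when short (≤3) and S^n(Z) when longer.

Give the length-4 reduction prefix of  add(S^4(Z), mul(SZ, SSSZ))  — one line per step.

Answer: after 4 steps: S(S(S(S(add(Z, mul(SZ, SSSZ))))))

Derivation:
  start: add(S^4(Z), mul(SZ, SSSZ))
  [1] S(add(SSSZ, mul(SZ, SSSZ)))
  [2] S(S(add(SSZ, mul(SZ, SSSZ))))
  [3] S(S(S(add(SZ, mul(SZ, SSSZ)))))
  [4] S(S(S(S(add(Z, mul(SZ, SSSZ))))))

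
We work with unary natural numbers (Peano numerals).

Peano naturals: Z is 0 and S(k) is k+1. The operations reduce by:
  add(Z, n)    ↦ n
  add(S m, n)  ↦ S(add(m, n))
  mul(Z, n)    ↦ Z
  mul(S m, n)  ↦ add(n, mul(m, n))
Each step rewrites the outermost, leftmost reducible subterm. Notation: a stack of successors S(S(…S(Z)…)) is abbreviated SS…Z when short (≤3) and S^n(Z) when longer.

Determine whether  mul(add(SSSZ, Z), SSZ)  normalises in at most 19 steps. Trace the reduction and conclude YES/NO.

Answer: YES — reaches normal form S^6(Z) in 17 ≤ 19 steps

Reduction:
  start: mul(add(SSSZ, Z), SSZ)
  step 1: mul(S(add(SSZ, Z)), SSZ)
  step 2: add(SSZ, mul(add(SSZ, Z), SSZ))
  step 3: S(add(SZ, mul(add(SSZ, Z), SSZ)))
  step 4: S(S(add(Z, mul(add(SSZ, Z), SSZ))))
  step 5: S(S(mul(add(SSZ, Z), SSZ)))
  step 6: S(S(mul(S(add(SZ, Z)), SSZ)))
  step 7: S(S(add(SSZ, mul(add(SZ, Z), SSZ))))
  step 8: S(S(S(add(SZ, mul(add(SZ, Z), SSZ)))))
  step 9: S(S(S(S(add(Z, mul(add(SZ, Z), SSZ))))))
  step 10: S(S(S(S(mul(add(SZ, Z), SSZ)))))
  step 11: S(S(S(S(mul(S(add(Z, Z)), SSZ)))))
  step 12: S(S(S(S(add(SSZ, mul(add(Z, Z), SSZ))))))
  step 13: S(S(S(S(S(add(SZ, mul(add(Z, Z), SSZ)))))))
  step 14: S(S(S(S(S(S(add(Z, mul(add(Z, Z), SSZ))))))))
  step 15: S(S(S(S(S(S(mul(add(Z, Z), SSZ)))))))
  step 16: S(S(S(S(S(S(mul(Z, SSZ)))))))
  step 17: S^6(Z)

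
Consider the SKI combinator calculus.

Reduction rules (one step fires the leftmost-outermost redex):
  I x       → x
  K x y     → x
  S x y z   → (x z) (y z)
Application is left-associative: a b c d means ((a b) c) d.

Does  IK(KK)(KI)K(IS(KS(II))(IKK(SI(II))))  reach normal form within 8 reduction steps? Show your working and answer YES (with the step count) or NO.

  start: IK(KK)(KI)K(IS(KS(II))(IKK(SI(II))))
  step 1: K(KK)(KI)K(IS(KS(II))(IKK(SI(II))))
  step 2: KKK(IS(KS(II))(IKK(SI(II))))
  step 3: K(IS(KS(II))(IKK(SI(II))))
  step 4: K(S(KS(II))(IKK(SI(II))))
  step 5: K(SS(IKK(SI(II))))
  step 6: K(SS(KK(SI(II))))
  step 7: K(SSK)

Answer: YES — reaches normal form K(SSK) in 7 ≤ 8 steps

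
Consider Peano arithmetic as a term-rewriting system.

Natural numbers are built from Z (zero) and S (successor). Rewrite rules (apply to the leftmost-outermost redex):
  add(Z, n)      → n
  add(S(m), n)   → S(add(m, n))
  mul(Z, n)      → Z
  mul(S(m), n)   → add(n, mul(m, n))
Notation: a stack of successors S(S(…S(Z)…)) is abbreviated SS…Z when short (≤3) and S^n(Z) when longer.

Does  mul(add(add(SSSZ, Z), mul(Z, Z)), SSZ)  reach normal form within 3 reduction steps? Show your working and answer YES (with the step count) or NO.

Answer: NO — after 3 steps the term is add(SSZ, mul(add(add(SSZ, Z), mul(Z, Z)), SSZ)), not yet normal

Working:
  start: mul(add(add(SSSZ, Z), mul(Z, Z)), SSZ)
  [1] mul(add(S(add(SSZ, Z)), mul(Z, Z)), SSZ)
  [2] mul(S(add(add(SSZ, Z), mul(Z, Z))), SSZ)
  [3] add(SSZ, mul(add(add(SSZ, Z), mul(Z, Z)), SSZ))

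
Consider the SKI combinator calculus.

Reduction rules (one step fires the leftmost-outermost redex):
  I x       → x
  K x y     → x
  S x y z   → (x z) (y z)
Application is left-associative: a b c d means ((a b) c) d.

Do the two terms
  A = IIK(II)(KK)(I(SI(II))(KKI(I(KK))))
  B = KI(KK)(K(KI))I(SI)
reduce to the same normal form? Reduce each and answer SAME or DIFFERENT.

Term A:
  start: IIK(II)(KK)(I(SI(II))(KKI(I(KK))))
  [1] IK(II)(KK)(I(SI(II))(KKI(I(KK))))
  [2] K(II)(KK)(I(SI(II))(KKI(I(KK))))
  [3] II(I(SI(II))(KKI(I(KK))))
  [4] I(I(SI(II))(KKI(I(KK))))
  [5] I(SI(II))(KKI(I(KK)))
  [6] SI(II)(KKI(I(KK)))
  [7] I(KKI(I(KK)))(II(KKI(I(KK))))
  [8] KKI(I(KK))(II(KKI(I(KK))))
  [9] K(I(KK))(II(KKI(I(KK))))
  [10] I(KK)
  [11] KK

Term B:
  start: KI(KK)(K(KI))I(SI)
  [1] I(K(KI))I(SI)
  [2] K(KI)I(SI)
  [3] KI(SI)
  [4] I

Answer: DIFFERENT — A ⇓ KK, B ⇓ I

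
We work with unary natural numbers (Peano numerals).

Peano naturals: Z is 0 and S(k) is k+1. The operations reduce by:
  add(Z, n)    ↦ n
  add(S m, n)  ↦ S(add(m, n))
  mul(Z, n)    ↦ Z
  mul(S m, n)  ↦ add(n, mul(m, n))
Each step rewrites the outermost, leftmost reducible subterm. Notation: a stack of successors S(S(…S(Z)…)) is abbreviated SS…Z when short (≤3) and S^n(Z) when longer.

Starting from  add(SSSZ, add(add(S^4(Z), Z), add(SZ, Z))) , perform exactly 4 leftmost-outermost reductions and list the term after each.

  start: add(SSSZ, add(add(S^4(Z), Z), add(SZ, Z)))
  →1  S(add(SSZ, add(add(S^4(Z), Z), add(SZ, Z))))
  →2  S(S(add(SZ, add(add(S^4(Z), Z), add(SZ, Z)))))
  →3  S(S(S(add(Z, add(add(S^4(Z), Z), add(SZ, Z))))))
  →4  S(S(S(add(add(S^4(Z), Z), add(SZ, Z)))))

Answer: after 4 steps: S(S(S(add(add(S^4(Z), Z), add(SZ, Z)))))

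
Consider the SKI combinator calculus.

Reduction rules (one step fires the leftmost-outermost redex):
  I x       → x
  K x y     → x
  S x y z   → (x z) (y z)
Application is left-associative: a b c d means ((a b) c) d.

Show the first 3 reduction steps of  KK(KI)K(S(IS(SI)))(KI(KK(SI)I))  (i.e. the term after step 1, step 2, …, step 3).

  start: KK(KI)K(S(IS(SI)))(KI(KK(SI)I))
  [1] KK(S(IS(SI)))(KI(KK(SI)I))
  [2] K(KI(KK(SI)I))
  [3] KI

Answer: after 3 steps: KI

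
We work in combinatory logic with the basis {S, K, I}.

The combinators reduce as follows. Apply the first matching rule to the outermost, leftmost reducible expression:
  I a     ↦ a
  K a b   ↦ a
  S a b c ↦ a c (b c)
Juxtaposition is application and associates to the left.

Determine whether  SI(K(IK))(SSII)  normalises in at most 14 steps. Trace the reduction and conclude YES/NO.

  start: SI(K(IK))(SSII)
  [1] I(SSII)(K(IK)(SSII))
  [2] SSII(K(IK)(SSII))
  [3] SI(II)(K(IK)(SSII))
  [4] I(K(IK)(SSII))(II(K(IK)(SSII)))
  [5] K(IK)(SSII)(II(K(IK)(SSII)))
  [6] IK(II(K(IK)(SSII)))
  [7] K(II(K(IK)(SSII)))
  [8] K(I(K(IK)(SSII)))
  [9] K(K(IK)(SSII))
  [10] K(IK)
  [11] KK

Answer: YES — reaches normal form KK in 11 ≤ 14 steps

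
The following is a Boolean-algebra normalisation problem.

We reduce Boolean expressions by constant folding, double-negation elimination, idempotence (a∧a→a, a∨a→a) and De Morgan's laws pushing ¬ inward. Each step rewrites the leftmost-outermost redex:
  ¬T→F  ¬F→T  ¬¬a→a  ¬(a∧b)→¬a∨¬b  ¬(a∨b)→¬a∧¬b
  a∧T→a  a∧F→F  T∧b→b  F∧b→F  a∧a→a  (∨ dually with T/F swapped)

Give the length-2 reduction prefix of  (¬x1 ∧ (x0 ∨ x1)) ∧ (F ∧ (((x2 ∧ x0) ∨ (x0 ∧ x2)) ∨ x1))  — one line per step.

  start: (¬x1 ∧ (x0 ∨ x1)) ∧ (F ∧ (((x2 ∧ x0) ∨ (x0 ∧ x2)) ∨ x1))
  →1  (¬x1 ∧ (x0 ∨ x1)) ∧ F
  →2  F

Answer: after 2 steps: F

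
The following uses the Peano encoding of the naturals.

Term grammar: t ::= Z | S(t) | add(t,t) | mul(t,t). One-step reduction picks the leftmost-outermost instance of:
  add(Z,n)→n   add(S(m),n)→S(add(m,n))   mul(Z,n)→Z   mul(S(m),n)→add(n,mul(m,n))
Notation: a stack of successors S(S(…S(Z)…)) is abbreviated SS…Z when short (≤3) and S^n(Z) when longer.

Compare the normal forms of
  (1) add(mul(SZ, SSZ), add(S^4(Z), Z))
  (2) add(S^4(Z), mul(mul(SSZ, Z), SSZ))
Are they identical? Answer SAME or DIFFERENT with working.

Term A:
  start: add(mul(SZ, SSZ), add(S^4(Z), Z))
  step 1: add(add(SSZ, mul(Z, SSZ)), add(S^4(Z), Z))
  step 2: add(S(add(SZ, mul(Z, SSZ))), add(S^4(Z), Z))
  step 3: S(add(add(SZ, mul(Z, SSZ)), add(S^4(Z), Z)))
  step 4: S(add(S(add(Z, mul(Z, SSZ))), add(S^4(Z), Z)))
  step 5: S(S(add(add(Z, mul(Z, SSZ)), add(S^4(Z), Z))))
  step 6: S(S(add(mul(Z, SSZ), add(S^4(Z), Z))))
  step 7: S(S(add(Z, add(S^4(Z), Z))))
  step 8: S(S(add(S^4(Z), Z)))
  step 9: S(S(S(add(SSSZ, Z))))
  step 10: S(S(S(S(add(SSZ, Z)))))
  step 11: S(S(S(S(S(add(SZ, Z))))))
  step 12: S(S(S(S(S(S(add(Z, Z)))))))
  step 13: S^6(Z)

Term B:
  start: add(S^4(Z), mul(mul(SSZ, Z), SSZ))
  step 1: S(add(SSSZ, mul(mul(SSZ, Z), SSZ)))
  step 2: S(S(add(SSZ, mul(mul(SSZ, Z), SSZ))))
  step 3: S(S(S(add(SZ, mul(mul(SSZ, Z), SSZ)))))
  step 4: S(S(S(S(add(Z, mul(mul(SSZ, Z), SSZ))))))
  step 5: S(S(S(S(mul(mul(SSZ, Z), SSZ)))))
  step 6: S(S(S(S(mul(add(Z, mul(SZ, Z)), SSZ)))))
  step 7: S(S(S(S(mul(mul(SZ, Z), SSZ)))))
  step 8: S(S(S(S(mul(add(Z, mul(Z, Z)), SSZ)))))
  step 9: S(S(S(S(mul(mul(Z, Z), SSZ)))))
  step 10: S(S(S(S(mul(Z, SSZ)))))
  step 11: S^4(Z)

Answer: DIFFERENT — A ⇓ S^6(Z), B ⇓ S^4(Z)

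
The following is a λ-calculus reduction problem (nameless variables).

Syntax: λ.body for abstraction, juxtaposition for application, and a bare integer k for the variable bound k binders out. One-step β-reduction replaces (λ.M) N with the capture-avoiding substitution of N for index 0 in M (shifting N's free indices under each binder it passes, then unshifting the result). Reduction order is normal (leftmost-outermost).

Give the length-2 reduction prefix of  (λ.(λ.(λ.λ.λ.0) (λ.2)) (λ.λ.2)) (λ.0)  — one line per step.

Answer: after 2 steps: (λ.λ.λ.0) (λ.λ.0)

Derivation:
  start: (λ.(λ.(λ.λ.λ.0) (λ.2)) (λ.λ.2)) (λ.0)
  step 1: (λ.(λ.λ.λ.0) (λ.λ.0)) (λ.λ.λ.0)
  step 2: (λ.λ.λ.0) (λ.λ.0)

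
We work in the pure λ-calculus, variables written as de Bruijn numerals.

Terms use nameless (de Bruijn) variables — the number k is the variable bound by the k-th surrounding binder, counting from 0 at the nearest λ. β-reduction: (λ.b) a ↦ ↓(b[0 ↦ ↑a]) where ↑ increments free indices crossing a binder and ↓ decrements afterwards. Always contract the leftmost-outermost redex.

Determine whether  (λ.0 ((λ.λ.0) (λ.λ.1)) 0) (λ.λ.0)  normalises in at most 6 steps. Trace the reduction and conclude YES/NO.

Answer: YES — reaches normal form λ.λ.0 in 3 ≤ 6 steps

Working:
  start: (λ.0 ((λ.λ.0) (λ.λ.1)) 0) (λ.λ.0)
  →1  (λ.λ.0) ((λ.λ.0) (λ.λ.1)) (λ.λ.0)
  →2  (λ.0) (λ.λ.0)
  →3  λ.λ.0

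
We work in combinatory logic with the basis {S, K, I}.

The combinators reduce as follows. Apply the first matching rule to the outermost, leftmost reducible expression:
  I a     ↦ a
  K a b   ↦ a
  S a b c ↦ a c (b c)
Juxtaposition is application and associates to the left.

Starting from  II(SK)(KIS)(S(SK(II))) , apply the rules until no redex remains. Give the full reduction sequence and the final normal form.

  start: II(SK)(KIS)(S(SK(II)))
  [1] I(SK)(KIS)(S(SK(II)))
  [2] SK(KIS)(S(SK(II)))
  [3] K(S(SK(II)))(KIS(S(SK(II))))
  [4] S(SK(II))
  [5] S(SKI)

Answer: normal form = S(SKI)  (in 5 steps)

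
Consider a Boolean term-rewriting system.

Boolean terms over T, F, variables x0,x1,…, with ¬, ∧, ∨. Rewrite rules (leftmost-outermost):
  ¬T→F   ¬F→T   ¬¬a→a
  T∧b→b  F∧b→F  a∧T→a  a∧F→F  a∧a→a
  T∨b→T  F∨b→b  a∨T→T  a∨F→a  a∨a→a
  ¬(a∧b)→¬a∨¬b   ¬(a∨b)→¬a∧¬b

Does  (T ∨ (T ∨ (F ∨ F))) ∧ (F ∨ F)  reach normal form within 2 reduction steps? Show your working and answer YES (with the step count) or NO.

Answer: NO — after 2 steps the term is F ∨ F, not yet normal

Working:
  start: (T ∨ (T ∨ (F ∨ F))) ∧ (F ∨ F)
  →1  T ∧ (F ∨ F)
  →2  F ∨ F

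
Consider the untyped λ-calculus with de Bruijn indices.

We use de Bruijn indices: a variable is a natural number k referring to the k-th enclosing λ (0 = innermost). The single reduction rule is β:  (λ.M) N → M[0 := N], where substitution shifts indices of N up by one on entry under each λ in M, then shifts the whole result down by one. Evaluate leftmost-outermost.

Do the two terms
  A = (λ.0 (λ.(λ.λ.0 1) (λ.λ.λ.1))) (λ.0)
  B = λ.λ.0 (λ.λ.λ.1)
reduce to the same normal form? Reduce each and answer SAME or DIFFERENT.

Term A:
  start: (λ.0 (λ.(λ.λ.0 1) (λ.λ.λ.1))) (λ.0)
  [1] (λ.0) (λ.(λ.λ.0 1) (λ.λ.λ.1))
  [2] λ.(λ.λ.0 1) (λ.λ.λ.1)
  [3] λ.λ.0 (λ.λ.λ.1)

Term B:
  start: λ.λ.0 (λ.λ.λ.1)

Answer: SAME — A ⇓ λ.λ.0 (λ.λ.λ.1), B ⇓ λ.λ.0 (λ.λ.λ.1)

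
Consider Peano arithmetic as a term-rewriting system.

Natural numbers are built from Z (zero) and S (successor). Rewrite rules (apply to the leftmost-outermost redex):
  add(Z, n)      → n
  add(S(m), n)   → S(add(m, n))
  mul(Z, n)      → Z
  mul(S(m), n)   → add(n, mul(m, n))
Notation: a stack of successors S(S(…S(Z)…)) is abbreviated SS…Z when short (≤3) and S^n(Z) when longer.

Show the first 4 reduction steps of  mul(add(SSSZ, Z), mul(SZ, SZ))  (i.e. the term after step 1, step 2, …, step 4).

  start: mul(add(SSSZ, Z), mul(SZ, SZ))
  →1  mul(S(add(SSZ, Z)), mul(SZ, SZ))
  →2  add(mul(SZ, SZ), mul(add(SSZ, Z), mul(SZ, SZ)))
  →3  add(add(SZ, mul(Z, SZ)), mul(add(SSZ, Z), mul(SZ, SZ)))
  →4  add(S(add(Z, mul(Z, SZ))), mul(add(SSZ, Z), mul(SZ, SZ)))

Answer: after 4 steps: add(S(add(Z, mul(Z, SZ))), mul(add(SSZ, Z), mul(SZ, SZ)))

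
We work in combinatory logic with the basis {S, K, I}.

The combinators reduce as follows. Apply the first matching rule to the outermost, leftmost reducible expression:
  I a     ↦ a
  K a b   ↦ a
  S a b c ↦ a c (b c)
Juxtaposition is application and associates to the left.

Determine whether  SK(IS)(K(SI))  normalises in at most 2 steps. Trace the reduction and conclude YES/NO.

  start: SK(IS)(K(SI))
  step 1: K(K(SI))(IS(K(SI)))
  step 2: K(SI)

Answer: YES — reaches normal form K(SI) in 2 ≤ 2 steps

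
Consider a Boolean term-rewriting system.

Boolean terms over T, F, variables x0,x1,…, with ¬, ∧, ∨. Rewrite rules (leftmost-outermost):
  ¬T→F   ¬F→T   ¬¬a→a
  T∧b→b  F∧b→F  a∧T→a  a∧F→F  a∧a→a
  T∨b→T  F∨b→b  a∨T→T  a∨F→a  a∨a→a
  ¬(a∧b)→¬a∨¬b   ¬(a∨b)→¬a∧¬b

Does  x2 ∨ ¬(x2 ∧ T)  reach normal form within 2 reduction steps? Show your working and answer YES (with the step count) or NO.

  start: x2 ∨ ¬(x2 ∧ T)
  →1  x2 ∨ (¬x2 ∨ ¬T)
  →2  x2 ∨ (¬x2 ∨ F)

Answer: NO — after 2 steps the term is x2 ∨ (¬x2 ∨ F), not yet normal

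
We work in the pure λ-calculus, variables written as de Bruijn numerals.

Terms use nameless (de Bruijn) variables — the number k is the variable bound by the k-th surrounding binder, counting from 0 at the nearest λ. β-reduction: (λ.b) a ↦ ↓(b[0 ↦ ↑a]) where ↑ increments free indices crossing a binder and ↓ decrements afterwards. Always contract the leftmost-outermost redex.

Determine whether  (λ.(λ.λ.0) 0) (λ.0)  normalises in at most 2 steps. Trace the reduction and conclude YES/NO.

Answer: YES — reaches normal form λ.0 in 2 ≤ 2 steps

Working:
  start: (λ.(λ.λ.0) 0) (λ.0)
  →1  (λ.λ.0) (λ.0)
  →2  λ.0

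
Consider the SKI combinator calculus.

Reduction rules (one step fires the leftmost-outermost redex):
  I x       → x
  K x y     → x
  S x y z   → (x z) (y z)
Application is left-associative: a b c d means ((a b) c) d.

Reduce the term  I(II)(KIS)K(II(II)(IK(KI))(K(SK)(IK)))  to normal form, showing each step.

  start: I(II)(KIS)K(II(II)(IK(KI))(K(SK)(IK)))
  step 1: II(KIS)K(II(II)(IK(KI))(K(SK)(IK)))
  step 2: I(KIS)K(II(II)(IK(KI))(K(SK)(IK)))
  step 3: KISK(II(II)(IK(KI))(K(SK)(IK)))
  step 4: IK(II(II)(IK(KI))(K(SK)(IK)))
  step 5: K(II(II)(IK(KI))(K(SK)(IK)))
  step 6: K(I(II)(IK(KI))(K(SK)(IK)))
  step 7: K(II(IK(KI))(K(SK)(IK)))
  step 8: K(I(IK(KI))(K(SK)(IK)))
  step 9: K(IK(KI)(K(SK)(IK)))
  step 10: K(K(KI)(K(SK)(IK)))
  step 11: K(KI)

Answer: normal form = K(KI)  (in 11 steps)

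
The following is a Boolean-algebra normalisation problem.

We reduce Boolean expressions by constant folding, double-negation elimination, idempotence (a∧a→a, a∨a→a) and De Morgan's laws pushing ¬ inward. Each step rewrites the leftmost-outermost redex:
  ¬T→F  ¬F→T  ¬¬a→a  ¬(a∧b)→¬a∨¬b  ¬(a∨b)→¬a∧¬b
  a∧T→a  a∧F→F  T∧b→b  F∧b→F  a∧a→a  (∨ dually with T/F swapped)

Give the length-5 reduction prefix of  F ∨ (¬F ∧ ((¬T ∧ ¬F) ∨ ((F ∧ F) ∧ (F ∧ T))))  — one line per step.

Answer: after 5 steps: F ∨ ((F ∧ F) ∧ (F ∧ T))

Working:
  start: F ∨ (¬F ∧ ((¬T ∧ ¬F) ∨ ((F ∧ F) ∧ (F ∧ T))))
  →1  ¬F ∧ ((¬T ∧ ¬F) ∨ ((F ∧ F) ∧ (F ∧ T)))
  →2  T ∧ ((¬T ∧ ¬F) ∨ ((F ∧ F) ∧ (F ∧ T)))
  →3  (¬T ∧ ¬F) ∨ ((F ∧ F) ∧ (F ∧ T))
  →4  (F ∧ ¬F) ∨ ((F ∧ F) ∧ (F ∧ T))
  →5  F ∨ ((F ∧ F) ∧ (F ∧ T))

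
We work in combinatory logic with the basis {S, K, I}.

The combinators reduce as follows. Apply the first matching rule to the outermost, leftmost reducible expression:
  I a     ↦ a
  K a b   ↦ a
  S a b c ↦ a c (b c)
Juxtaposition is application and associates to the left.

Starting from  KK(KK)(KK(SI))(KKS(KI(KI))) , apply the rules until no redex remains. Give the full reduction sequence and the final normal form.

  start: KK(KK)(KK(SI))(KKS(KI(KI)))
  →1  K(KK(SI))(KKS(KI(KI)))
  →2  KK(SI)
  →3  K

Answer: normal form = K  (in 3 steps)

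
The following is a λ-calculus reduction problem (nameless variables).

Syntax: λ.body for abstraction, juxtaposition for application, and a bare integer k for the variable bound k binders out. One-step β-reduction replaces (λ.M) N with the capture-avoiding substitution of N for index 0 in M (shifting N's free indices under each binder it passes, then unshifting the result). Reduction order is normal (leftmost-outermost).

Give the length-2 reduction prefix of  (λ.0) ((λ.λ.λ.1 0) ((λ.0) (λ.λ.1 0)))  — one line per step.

Answer: after 2 steps: λ.λ.1 0

Working:
  start: (λ.0) ((λ.λ.λ.1 0) ((λ.0) (λ.λ.1 0)))
  [1] (λ.λ.λ.1 0) ((λ.0) (λ.λ.1 0))
  [2] λ.λ.1 0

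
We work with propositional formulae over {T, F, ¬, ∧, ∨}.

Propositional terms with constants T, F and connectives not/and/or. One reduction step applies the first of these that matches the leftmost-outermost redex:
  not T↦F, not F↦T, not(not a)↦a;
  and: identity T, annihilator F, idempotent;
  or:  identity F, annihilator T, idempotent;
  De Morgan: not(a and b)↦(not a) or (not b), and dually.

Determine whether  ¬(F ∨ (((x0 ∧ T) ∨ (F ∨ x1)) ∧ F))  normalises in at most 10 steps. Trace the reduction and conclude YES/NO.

Answer: NO — after 10 steps the term is (¬x0 ∧ (T ∧ ¬x1)) ∨ ¬F, not yet normal

Working:
  start: ¬(F ∨ (((x0 ∧ T) ∨ (F ∨ x1)) ∧ F))
  step 1: ¬F ∧ ¬(((x0 ∧ T) ∨ (F ∨ x1)) ∧ F)
  step 2: T ∧ ¬(((x0 ∧ T) ∨ (F ∨ x1)) ∧ F)
  step 3: ¬(((x0 ∧ T) ∨ (F ∨ x1)) ∧ F)
  step 4: ¬((x0 ∧ T) ∨ (F ∨ x1)) ∨ ¬F
  step 5: (¬(x0 ∧ T) ∧ ¬(F ∨ x1)) ∨ ¬F
  step 6: ((¬x0 ∨ ¬T) ∧ ¬(F ∨ x1)) ∨ ¬F
  step 7: ((¬x0 ∨ F) ∧ ¬(F ∨ x1)) ∨ ¬F
  step 8: (¬x0 ∧ ¬(F ∨ x1)) ∨ ¬F
  step 9: (¬x0 ∧ (¬F ∧ ¬x1)) ∨ ¬F
  step 10: (¬x0 ∧ (T ∧ ¬x1)) ∨ ¬F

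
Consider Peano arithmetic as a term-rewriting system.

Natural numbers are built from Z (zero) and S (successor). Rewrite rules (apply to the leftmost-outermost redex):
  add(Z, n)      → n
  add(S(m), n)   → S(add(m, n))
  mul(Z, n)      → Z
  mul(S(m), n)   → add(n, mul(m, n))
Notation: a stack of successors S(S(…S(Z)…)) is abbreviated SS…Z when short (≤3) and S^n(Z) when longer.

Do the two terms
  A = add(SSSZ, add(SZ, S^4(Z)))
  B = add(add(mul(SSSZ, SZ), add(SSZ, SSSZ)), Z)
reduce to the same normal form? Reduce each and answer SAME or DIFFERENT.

Answer: SAME — A ⇓ S^8(Z), B ⇓ S^8(Z)

Reduction:
Term A:
  start: add(SSSZ, add(SZ, S^4(Z)))
  [1] S(add(SSZ, add(SZ, S^4(Z))))
  [2] S(S(add(SZ, add(SZ, S^4(Z)))))
  [3] S(S(S(add(Z, add(SZ, S^4(Z))))))
  [4] S(S(S(add(SZ, S^4(Z)))))
  [5] S(S(S(S(add(Z, S^4(Z))))))
  [6] S^8(Z)

Term B:
  start: add(add(mul(SSSZ, SZ), add(SSZ, SSSZ)), Z)
  [1] add(add(add(SZ, mul(SSZ, SZ)), add(SSZ, SSSZ)), Z)
  [2] add(add(S(add(Z, mul(SSZ, SZ))), add(SSZ, SSSZ)), Z)
  [3] add(S(add(add(Z, mul(SSZ, SZ)), add(SSZ, SSSZ))), Z)
  [4] S(add(add(add(Z, mul(SSZ, SZ)), add(SSZ, SSSZ)), Z))
  [5] S(add(add(mul(SSZ, SZ), add(SSZ, SSSZ)), Z))
  [6] S(add(add(add(SZ, mul(SZ, SZ)), add(SSZ, SSSZ)), Z))
  [7] S(add(add(S(add(Z, mul(SZ, SZ))), add(SSZ, SSSZ)), Z))
  [8] S(add(S(add(add(Z, mul(SZ, SZ)), add(SSZ, SSSZ))), Z))
  [9] S(S(add(add(add(Z, mul(SZ, SZ)), add(SSZ, SSSZ)), Z)))
  [10] S(S(add(add(mul(SZ, SZ), add(SSZ, SSSZ)), Z)))
  [11] S(S(add(add(add(SZ, mul(Z, SZ)), add(SSZ, SSSZ)), Z)))
  [12] S(S(add(add(S(add(Z, mul(Z, SZ))), add(SSZ, SSSZ)), Z)))
  [13] S(S(add(S(add(add(Z, mul(Z, SZ)), add(SSZ, SSSZ))), Z)))
  [14] S(S(S(add(add(add(Z, mul(Z, SZ)), add(SSZ, SSSZ)), Z))))
  [15] S(S(S(add(add(mul(Z, SZ), add(SSZ, SSSZ)), Z))))
  [16] S(S(S(add(add(Z, add(SSZ, SSSZ)), Z))))
  [17] S(S(S(add(add(SSZ, SSSZ), Z))))
  [18] S(S(S(add(S(add(SZ, SSSZ)), Z))))
  [19] S(S(S(S(add(add(SZ, SSSZ), Z)))))
  [20] S(S(S(S(add(S(add(Z, SSSZ)), Z)))))
  [21] S(S(S(S(S(add(add(Z, SSSZ), Z))))))
  [22] S(S(S(S(S(add(SSSZ, Z))))))
  [23] S(S(S(S(S(S(add(SSZ, Z)))))))
  [24] S(S(S(S(S(S(S(add(SZ, Z))))))))
  [25] S(S(S(S(S(S(S(S(add(Z, Z)))))))))
  [26] S^8(Z)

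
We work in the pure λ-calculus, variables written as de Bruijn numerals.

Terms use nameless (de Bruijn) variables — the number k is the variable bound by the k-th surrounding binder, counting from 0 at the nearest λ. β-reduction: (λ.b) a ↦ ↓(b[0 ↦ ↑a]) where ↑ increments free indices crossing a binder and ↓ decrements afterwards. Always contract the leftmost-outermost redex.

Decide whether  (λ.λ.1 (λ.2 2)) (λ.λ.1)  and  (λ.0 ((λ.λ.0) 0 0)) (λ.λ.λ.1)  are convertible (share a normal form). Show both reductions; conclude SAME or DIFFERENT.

Term A:
  start: (λ.λ.1 (λ.2 2)) (λ.λ.1)
  →1  λ.(λ.λ.1) (λ.(λ.λ.1) (λ.λ.1))
  →2  λ.λ.λ.(λ.λ.1) (λ.λ.1)
  →3  λ.λ.λ.λ.λ.λ.1

Term B:
  start: (λ.0 ((λ.λ.0) 0 0)) (λ.λ.λ.1)
  →1  (λ.λ.λ.1) ((λ.λ.0) (λ.λ.λ.1) (λ.λ.λ.1))
  →2  λ.λ.1

Answer: DIFFERENT — A ⇓ λ.λ.λ.λ.λ.λ.1, B ⇓ λ.λ.1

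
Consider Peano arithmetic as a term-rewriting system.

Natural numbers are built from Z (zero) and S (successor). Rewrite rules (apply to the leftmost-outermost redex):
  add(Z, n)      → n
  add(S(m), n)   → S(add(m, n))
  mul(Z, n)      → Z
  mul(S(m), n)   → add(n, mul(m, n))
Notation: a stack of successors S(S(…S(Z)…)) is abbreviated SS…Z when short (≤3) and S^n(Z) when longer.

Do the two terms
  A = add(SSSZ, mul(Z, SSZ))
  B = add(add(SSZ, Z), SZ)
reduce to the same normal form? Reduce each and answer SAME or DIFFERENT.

Answer: SAME — A ⇓ SSSZ, B ⇓ SSSZ

Reduction:
Term A:
  start: add(SSSZ, mul(Z, SSZ))
  →1  S(add(SSZ, mul(Z, SSZ)))
  →2  S(S(add(SZ, mul(Z, SSZ))))
  →3  S(S(S(add(Z, mul(Z, SSZ)))))
  →4  S(S(S(mul(Z, SSZ))))
  →5  SSSZ

Term B:
  start: add(add(SSZ, Z), SZ)
  →1  add(S(add(SZ, Z)), SZ)
  →2  S(add(add(SZ, Z), SZ))
  →3  S(add(S(add(Z, Z)), SZ))
  →4  S(S(add(add(Z, Z), SZ)))
  →5  S(S(add(Z, SZ)))
  →6  SSSZ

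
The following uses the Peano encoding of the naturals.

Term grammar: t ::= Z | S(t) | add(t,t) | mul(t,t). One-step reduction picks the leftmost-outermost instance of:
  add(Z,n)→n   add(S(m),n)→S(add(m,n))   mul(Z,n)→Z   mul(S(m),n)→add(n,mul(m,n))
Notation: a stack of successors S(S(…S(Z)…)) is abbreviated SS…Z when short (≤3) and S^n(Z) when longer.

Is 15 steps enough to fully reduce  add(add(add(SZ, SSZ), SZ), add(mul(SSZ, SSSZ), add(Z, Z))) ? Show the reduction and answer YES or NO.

Answer: NO — after 15 steps the term is S(S(S(S(S(add(S(add(SZ, mul(SZ, SSSZ))), add(Z, Z))))))), not yet normal

Derivation:
  start: add(add(add(SZ, SSZ), SZ), add(mul(SSZ, SSSZ), add(Z, Z)))
  step 1: add(add(S(add(Z, SSZ)), SZ), add(mul(SSZ, SSSZ), add(Z, Z)))
  step 2: add(S(add(add(Z, SSZ), SZ)), add(mul(SSZ, SSSZ), add(Z, Z)))
  step 3: S(add(add(add(Z, SSZ), SZ), add(mul(SSZ, SSSZ), add(Z, Z))))
  step 4: S(add(add(SSZ, SZ), add(mul(SSZ, SSSZ), add(Z, Z))))
  step 5: S(add(S(add(SZ, SZ)), add(mul(SSZ, SSSZ), add(Z, Z))))
  step 6: S(S(add(add(SZ, SZ), add(mul(SSZ, SSSZ), add(Z, Z)))))
  step 7: S(S(add(S(add(Z, SZ)), add(mul(SSZ, SSSZ), add(Z, Z)))))
  step 8: S(S(S(add(add(Z, SZ), add(mul(SSZ, SSSZ), add(Z, Z))))))
  step 9: S(S(S(add(SZ, add(mul(SSZ, SSSZ), add(Z, Z))))))
  step 10: S(S(S(S(add(Z, add(mul(SSZ, SSSZ), add(Z, Z)))))))
  step 11: S(S(S(S(add(mul(SSZ, SSSZ), add(Z, Z))))))
  step 12: S(S(S(S(add(add(SSSZ, mul(SZ, SSSZ)), add(Z, Z))))))
  step 13: S(S(S(S(add(S(add(SSZ, mul(SZ, SSSZ))), add(Z, Z))))))
  step 14: S(S(S(S(S(add(add(SSZ, mul(SZ, SSSZ)), add(Z, Z)))))))
  step 15: S(S(S(S(S(add(S(add(SZ, mul(SZ, SSSZ))), add(Z, Z)))))))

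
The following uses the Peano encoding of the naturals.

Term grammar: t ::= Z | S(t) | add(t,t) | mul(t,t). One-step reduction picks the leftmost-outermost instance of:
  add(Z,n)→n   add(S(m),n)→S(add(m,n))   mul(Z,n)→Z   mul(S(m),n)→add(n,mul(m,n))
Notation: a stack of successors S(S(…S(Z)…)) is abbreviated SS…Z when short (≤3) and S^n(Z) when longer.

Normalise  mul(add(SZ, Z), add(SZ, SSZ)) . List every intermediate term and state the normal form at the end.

  start: mul(add(SZ, Z), add(SZ, SSZ))
  step 1: mul(S(add(Z, Z)), add(SZ, SSZ))
  step 2: add(add(SZ, SSZ), mul(add(Z, Z), add(SZ, SSZ)))
  step 3: add(S(add(Z, SSZ)), mul(add(Z, Z), add(SZ, SSZ)))
  step 4: S(add(add(Z, SSZ), mul(add(Z, Z), add(SZ, SSZ))))
  step 5: S(add(SSZ, mul(add(Z, Z), add(SZ, SSZ))))
  step 6: S(S(add(SZ, mul(add(Z, Z), add(SZ, SSZ)))))
  step 7: S(S(S(add(Z, mul(add(Z, Z), add(SZ, SSZ))))))
  step 8: S(S(S(mul(add(Z, Z), add(SZ, SSZ)))))
  step 9: S(S(S(mul(Z, add(SZ, SSZ)))))
  step 10: SSSZ

Answer: normal form = SSSZ  (in 10 steps)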